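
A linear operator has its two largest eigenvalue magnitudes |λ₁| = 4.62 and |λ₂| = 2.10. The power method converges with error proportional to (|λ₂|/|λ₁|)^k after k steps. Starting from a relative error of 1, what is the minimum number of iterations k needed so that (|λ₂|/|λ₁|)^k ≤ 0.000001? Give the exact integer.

|λ₂/λ₁| = 2.10/4.62 = 0.45455
Need k ≥ ln(0.000001) / ln(0.45455) = -13.8155 / -0.7885 ≈ 17.522
Smallest integer k satisfying the bound: 18

18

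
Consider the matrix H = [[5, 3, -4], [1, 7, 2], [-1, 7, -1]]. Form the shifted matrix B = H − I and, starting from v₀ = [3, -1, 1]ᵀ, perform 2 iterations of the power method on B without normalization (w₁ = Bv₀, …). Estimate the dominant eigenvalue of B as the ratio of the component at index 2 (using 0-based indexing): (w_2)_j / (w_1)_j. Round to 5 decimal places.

B = H − I has rows (4, 3, -4); (1, 6, 2); (-1, 7, -2)
w1 = Bv₀ = (5, -1, -12)
w2 = Bw1 = (65, -25, 12)
Ratio: 12/-12 = -1.00000

μ ≈ -1.00000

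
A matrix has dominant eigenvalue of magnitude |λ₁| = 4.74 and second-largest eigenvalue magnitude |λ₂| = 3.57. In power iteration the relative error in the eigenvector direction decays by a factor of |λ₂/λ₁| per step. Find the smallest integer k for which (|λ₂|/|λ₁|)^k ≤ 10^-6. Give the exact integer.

49

|λ₂/λ₁| = 3.57/4.74 = 0.75316
Need k ≥ ln(10^-6) / ln(0.75316) = -13.8155 / -0.2835 ≈ 48.737
Smallest integer k satisfying the bound: 49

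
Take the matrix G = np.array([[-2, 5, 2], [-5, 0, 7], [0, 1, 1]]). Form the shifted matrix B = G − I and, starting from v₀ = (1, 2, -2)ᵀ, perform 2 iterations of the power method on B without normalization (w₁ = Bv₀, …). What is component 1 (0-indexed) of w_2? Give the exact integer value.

B = G − I has rows (-3, 5, 2); (-5, -1, 7); (0, 1, 0)
w1 = Bv₀ = ((-3)·1 + 5·2 + 2·(-2); (-5)·1 + (-1)·2 + 7·(-2); 0·1 + 1·2 + 0·(-2)) = (3, -21, 2)
w2 = Bw1 = ((-3)·3 + 5·(-21) + 2·2; (-5)·3 + (-1)·(-21) + 7·2; 0·3 + 1·(-21) + 0·2) = (-110, 20, -21)
Requested component of w2: 20

20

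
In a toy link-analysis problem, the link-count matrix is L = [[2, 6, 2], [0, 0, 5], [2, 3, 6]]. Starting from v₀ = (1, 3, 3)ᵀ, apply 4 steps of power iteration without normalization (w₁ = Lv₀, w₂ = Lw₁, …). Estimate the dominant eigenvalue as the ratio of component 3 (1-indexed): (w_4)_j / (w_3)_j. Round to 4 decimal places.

w1 = Lv₀ = (26, 15, 29)
w2 = Lw1 = (200, 145, 271)
w3 = Lw2 = (1812, 1355, 2461)
w4 = Lw3 = (16676, 12305, 22455)
Ratio at component: 22455 / 2461 = 9.1243

λ ≈ 9.1243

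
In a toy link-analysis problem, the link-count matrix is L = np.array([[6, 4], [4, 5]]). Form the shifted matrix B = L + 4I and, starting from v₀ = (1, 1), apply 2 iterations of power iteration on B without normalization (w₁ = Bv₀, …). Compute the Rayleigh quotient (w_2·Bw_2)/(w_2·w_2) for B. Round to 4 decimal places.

μ ≈ 13.5303

B = L + 4I has rows (10, 4); (4, 9)
w1 = Bv₀ = (14, 13)
w2 = Bw1 = (192, 173)
Bw2 = (2612, 2325)
w2·Bw2 = 903729; w2·w2 = 66793; μ ≈ 903729/66793 = 13.5303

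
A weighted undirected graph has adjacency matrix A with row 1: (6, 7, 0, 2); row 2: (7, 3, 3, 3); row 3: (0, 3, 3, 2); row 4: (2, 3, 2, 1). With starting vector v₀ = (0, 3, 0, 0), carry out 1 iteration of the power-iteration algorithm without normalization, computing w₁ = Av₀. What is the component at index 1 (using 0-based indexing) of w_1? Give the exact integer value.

9

w1 = Av₀ = (21, 9, 9, 9)
The requested component of w1 is 9.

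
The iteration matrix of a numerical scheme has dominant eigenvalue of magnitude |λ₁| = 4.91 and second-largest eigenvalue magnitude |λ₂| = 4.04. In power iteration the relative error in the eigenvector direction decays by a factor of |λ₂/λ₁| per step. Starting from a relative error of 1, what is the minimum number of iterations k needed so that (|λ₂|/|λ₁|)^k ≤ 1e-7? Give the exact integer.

83

|λ₂/λ₁| = 4.04/4.91 = 0.82281
Need k ≥ ln(1e-7) / ln(0.82281) = -16.1181 / -0.1950 ≈ 82.645
Smallest integer k satisfying the bound: 83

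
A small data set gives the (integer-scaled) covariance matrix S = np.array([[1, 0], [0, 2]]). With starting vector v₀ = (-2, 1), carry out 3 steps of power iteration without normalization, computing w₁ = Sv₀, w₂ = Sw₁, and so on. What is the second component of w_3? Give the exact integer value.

8

w1 = Sv₀ = (-2, 2)
w2 = Sw1 = (-2, 4)
w3 = Sw2 = (-2, 8)
The requested component of w3 is 8.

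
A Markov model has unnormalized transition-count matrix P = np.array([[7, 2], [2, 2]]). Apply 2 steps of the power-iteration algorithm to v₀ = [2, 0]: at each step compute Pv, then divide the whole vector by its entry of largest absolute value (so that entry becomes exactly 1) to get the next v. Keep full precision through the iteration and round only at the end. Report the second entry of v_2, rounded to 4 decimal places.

0.3396

Pv0 = (14.00000, 4.00000); divide by 14.00000 → v1 = (1.00000, 0.28571)
Pv1 = (7.57143, 2.57143); divide by 7.57143 → v2 = (1.00000, 0.33962)
Requested entry of v2: 36/106 = 0.3396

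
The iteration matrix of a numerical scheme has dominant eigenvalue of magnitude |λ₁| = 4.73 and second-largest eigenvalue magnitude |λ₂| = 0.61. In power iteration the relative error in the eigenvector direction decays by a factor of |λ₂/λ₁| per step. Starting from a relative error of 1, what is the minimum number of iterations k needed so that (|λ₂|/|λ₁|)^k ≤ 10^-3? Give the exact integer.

4

|λ₂/λ₁| = 0.61/4.73 = 0.12896
Need k ≥ ln(10^-3) / ln(0.12896) = -6.9078 / -2.0482 ≈ 3.373
Smallest integer k satisfying the bound: 4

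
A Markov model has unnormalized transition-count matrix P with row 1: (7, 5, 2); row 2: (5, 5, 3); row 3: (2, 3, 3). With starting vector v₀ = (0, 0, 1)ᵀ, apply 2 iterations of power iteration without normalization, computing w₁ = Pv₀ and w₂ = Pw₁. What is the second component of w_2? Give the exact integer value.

w1 = Pv₀ = (2, 3, 3)
w2 = Pw1 = (35, 34, 22)
The requested component of w2 is 34.

34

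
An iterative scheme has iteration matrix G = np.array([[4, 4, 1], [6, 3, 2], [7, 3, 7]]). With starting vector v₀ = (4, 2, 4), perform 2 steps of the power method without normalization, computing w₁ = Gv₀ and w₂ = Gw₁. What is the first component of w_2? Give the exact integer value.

326

w1 = Gv₀ = (4·4 + 4·2 + 1·4; 6·4 + 3·2 + 2·4; 7·4 + 3·2 + 7·4) = (28, 38, 62)
w2 = Gw1 = (4·28 + 4·38 + 1·62; 6·28 + 3·38 + 2·62; 7·28 + 3·38 + 7·62) = (326, 406, 744)
The requested component of w2 is 326.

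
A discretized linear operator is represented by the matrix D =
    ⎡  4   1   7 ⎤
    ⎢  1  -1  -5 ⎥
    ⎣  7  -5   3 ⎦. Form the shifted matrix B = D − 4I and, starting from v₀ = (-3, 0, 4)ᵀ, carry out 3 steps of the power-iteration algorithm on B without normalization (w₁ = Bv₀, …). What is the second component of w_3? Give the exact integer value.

-3218

B = D − 4I has rows (0, 1, 7); (1, -5, -5); (7, -5, -1)
w1 = Bv₀ = (0·(-3) + 1·0 + 7·4; 1·(-3) + (-5)·0 + (-5)·4; 7·(-3) + (-5)·0 + (-1)·4) = (28, -23, -25)
w2 = Bw1 = (0·28 + 1·(-23) + 7·(-25); 1·28 + (-5)·(-23) + (-5)·(-25); 7·28 + (-5)·(-23) + (-1)·(-25)) = (-198, 268, 336)
w3 = Bw2 = (2620, -3218, -3062)
Requested component of w3: -3218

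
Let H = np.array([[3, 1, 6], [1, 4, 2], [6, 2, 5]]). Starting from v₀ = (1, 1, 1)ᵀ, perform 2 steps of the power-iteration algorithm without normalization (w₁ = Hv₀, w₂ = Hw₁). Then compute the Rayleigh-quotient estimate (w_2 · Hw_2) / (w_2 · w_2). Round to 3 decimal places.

λ ≈ 10.774

w1 = Hv₀ = (10, 7, 13)
w2 = Hw1 = (115, 64, 139)
Hw2 = (1243, 649, 1513)
w2·Hw2 = 115·1243 + 64·649 + 139·1513 = 394788; w2·w2 = 115·115 + 64·64 + 139·139 = 36642
λ ≈ 394788/36642 = 10.774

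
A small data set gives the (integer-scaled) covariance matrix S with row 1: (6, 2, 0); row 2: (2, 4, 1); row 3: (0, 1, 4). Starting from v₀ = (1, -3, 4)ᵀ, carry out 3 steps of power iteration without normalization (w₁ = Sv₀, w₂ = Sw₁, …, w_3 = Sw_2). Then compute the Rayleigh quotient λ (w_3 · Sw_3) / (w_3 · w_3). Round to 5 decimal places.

w1 = Sv₀ = (6·1 + 2·(-3) + 0·4; 2·1 + 4·(-3) + 1·4; 0·1 + 1·(-3) + 4·4) = (0, -6, 13)
w2 = Sw1 = (6·0 + 2·(-6) + 0·13; 2·0 + 4·(-6) + 1·13; 0·0 + 1·(-6) + 4·13) = (-12, -11, 46)
w3 = Sw2 = (-94, -22, 173)
Sw3 = (-608, -103, 670)
w3·Sw3 = (-94)·(-608) + (-22)·(-103) + 173·670 = 175328; w3·w3 = (-94)·(-94) + (-22)·(-22) + 173·173 = 39249
λ ≈ 175328/39249 = 4.46707

4.46707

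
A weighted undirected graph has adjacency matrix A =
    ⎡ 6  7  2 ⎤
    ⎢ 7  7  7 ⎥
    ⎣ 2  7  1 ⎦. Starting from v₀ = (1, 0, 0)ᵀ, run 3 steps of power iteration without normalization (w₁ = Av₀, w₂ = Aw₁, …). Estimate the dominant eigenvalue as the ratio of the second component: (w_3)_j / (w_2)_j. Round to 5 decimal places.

17.13333

w1 = Av₀ = (6·1 + 7·0 + 2·0; 7·1 + 7·0 + 7·0; 2·1 + 7·0 + 1·0) = (6, 7, 2)
w2 = Aw1 = (6·6 + 7·7 + 2·2; 7·6 + 7·7 + 7·2; 2·6 + 7·7 + 1·2) = (89, 105, 63)
w3 = Aw2 = (1395, 1799, 976)
Ratio at component: 1799 / 105 = 17.13333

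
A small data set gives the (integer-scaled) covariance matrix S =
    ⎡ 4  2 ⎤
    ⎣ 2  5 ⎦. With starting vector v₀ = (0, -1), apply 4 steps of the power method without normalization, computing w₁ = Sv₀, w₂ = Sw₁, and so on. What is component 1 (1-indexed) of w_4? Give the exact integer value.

w1 = Sv₀ = (4·0 + 2·(-1); 2·0 + 5·(-1)) = (-2, -5)
w2 = Sw1 = (4·(-2) + 2·(-5); 2·(-2) + 5·(-5)) = (-18, -29)
w3 = Sw2 = (-130, -181)
w4 = Sw3 = (-882, -1165)
The requested component of w4 is -882.

-882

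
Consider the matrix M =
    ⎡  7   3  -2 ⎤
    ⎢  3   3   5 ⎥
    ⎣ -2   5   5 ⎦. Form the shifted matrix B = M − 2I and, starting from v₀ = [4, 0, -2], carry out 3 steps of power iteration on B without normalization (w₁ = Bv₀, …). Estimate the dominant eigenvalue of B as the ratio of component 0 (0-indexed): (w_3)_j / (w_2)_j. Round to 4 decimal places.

B = M − 2I has rows (5, 3, -2); (3, 1, 5); (-2, 5, 3)
w1 = Bv₀ = (5·4 + 3·0 + (-2)·(-2); 3·4 + 1·0 + 5·(-2); (-2)·4 + 5·0 + 3·(-2)) = (24, 2, -14)
w2 = Bw1 = (5·24 + 3·2 + (-2)·(-14); 3·24 + 1·2 + 5·(-14); (-2)·24 + 5·2 + 3·(-14)) = (154, 4, -80)
w3 = Bw2 = (942, 66, -528)
Ratio: 942/154 = 6.1169

μ ≈ 6.1169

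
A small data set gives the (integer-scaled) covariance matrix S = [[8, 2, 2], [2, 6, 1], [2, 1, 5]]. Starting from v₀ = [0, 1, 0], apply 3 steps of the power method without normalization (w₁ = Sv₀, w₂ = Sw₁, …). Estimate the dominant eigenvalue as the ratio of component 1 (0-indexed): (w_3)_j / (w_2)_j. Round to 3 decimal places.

w1 = Sv₀ = (8·0 + 2·1 + 2·0; 2·0 + 6·1 + 1·0; 2·0 + 1·1 + 5·0) = (2, 6, 1)
w2 = Sw1 = (8·2 + 2·6 + 2·1; 2·2 + 6·6 + 1·1; 2·2 + 1·6 + 5·1) = (30, 41, 15)
w3 = Sw2 = (352, 321, 176)
Ratio at component: 321 / 41 = 7.829

λ ≈ 7.829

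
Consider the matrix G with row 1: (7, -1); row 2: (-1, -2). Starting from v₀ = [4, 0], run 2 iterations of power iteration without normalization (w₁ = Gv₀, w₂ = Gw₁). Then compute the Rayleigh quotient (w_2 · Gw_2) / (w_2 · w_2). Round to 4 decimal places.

λ ≈ 7.1089

w1 = Gv₀ = (7·4 + (-1)·0; (-1)·4 + (-2)·0) = (28, -4)
w2 = Gw1 = (7·28 + (-1)·(-4); (-1)·28 + (-2)·(-4)) = (200, -20)
Gw2 = (1420, -160)
w2·Gw2 = 200·1420 + (-20)·(-160) = 287200; w2·w2 = 200·200 + (-20)·(-20) = 40400
λ ≈ 287200/40400 = 7.1089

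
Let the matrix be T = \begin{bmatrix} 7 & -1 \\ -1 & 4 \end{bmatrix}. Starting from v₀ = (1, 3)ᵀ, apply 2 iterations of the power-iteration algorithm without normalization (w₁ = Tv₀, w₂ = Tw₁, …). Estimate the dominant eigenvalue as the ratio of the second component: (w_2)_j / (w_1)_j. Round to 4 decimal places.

3.6364

w1 = Tv₀ = (4, 11)
w2 = Tw1 = (17, 40)
Ratio at component: 40 / 11 = 3.6364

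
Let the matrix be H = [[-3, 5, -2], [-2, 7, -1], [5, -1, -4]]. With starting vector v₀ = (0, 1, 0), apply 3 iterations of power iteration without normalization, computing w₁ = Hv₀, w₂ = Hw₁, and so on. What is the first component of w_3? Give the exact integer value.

90

w1 = Hv₀ = ((-3)·0 + 5·1 + (-2)·0; (-2)·0 + 7·1 + (-1)·0; 5·0 + (-1)·1 + (-4)·0) = (5, 7, -1)
w2 = Hw1 = ((-3)·5 + 5·7 + (-2)·(-1); (-2)·5 + 7·7 + (-1)·(-1); 5·5 + (-1)·7 + (-4)·(-1)) = (22, 40, 22)
w3 = Hw2 = (90, 214, -18)
The requested component of w3 is 90.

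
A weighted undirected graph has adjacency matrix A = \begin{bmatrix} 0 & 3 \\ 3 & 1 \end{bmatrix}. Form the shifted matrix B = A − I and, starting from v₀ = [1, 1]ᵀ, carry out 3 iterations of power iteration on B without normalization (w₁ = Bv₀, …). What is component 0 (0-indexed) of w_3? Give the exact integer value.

11

B = A − I has rows (-1, 3); (3, 0)
w1 = Bv₀ = (2, 3)
w2 = Bw1 = (7, 6)
w3 = Bw2 = (11, 21)
Requested component of w3: 11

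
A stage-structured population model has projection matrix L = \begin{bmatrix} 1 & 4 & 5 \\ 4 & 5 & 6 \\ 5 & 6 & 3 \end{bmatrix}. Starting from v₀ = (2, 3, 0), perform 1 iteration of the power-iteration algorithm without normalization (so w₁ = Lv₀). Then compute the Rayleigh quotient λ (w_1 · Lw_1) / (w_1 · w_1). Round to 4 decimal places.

w1 = Lv₀ = (1·2 + 4·3 + 5·0; 4·2 + 5·3 + 6·0; 5·2 + 6·3 + 3·0) = (14, 23, 28)
Lw1 = (246, 339, 292)
w1·Lw1 = 14·246 + 23·339 + 28·292 = 19417; w1·w1 = 14·14 + 23·23 + 28·28 = 1509
λ ≈ 19417/1509 = 12.8675

λ ≈ 12.8675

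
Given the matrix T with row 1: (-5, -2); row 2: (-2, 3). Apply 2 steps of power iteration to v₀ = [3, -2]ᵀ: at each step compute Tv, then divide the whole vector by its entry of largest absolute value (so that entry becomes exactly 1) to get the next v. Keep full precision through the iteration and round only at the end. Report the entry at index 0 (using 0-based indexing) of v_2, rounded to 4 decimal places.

Tv0 = (-11.00000, -12.00000); divide by -12.00000 → v1 = (0.91667, 1.00000)
Tv1 = (-6.58333, 1.16667); divide by -6.58333 → v2 = (1.00000, -0.17722)
Requested entry of v2: 79/79 = 1.0000

1.0000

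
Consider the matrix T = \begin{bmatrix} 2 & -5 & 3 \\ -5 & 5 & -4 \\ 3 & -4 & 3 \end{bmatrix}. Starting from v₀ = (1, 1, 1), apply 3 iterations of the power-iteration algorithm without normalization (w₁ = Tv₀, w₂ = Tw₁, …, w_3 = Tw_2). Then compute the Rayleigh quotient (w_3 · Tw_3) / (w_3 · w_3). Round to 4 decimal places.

11.6177

w1 = Tv₀ = (2·1 + (-5)·1 + 3·1; (-5)·1 + 5·1 + (-4)·1; 3·1 + (-4)·1 + 3·1) = (0, -4, 2)
w2 = Tw1 = (2·0 + (-5)·(-4) + 3·2; (-5)·0 + 5·(-4) + (-4)·2; 3·0 + (-4)·(-4) + 3·2) = (26, -28, 22)
w3 = Tw2 = (258, -358, 256)
Tw3 = (3074, -4104, 2974)
w3·Tw3 = 258·3074 + (-358)·(-4104) + 256·2974 = 3023668; w3·w3 = 258·258 + (-358)·(-358) + 256·256 = 260264
λ ≈ 3023668/260264 = 11.6177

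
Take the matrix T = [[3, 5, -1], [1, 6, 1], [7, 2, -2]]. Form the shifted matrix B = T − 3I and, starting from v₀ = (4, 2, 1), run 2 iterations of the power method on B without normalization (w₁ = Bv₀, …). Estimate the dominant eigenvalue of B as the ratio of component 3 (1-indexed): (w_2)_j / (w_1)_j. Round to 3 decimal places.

B = T − 3I has rows (0, 5, -1); (1, 3, 1); (7, 2, -5)
w1 = Bv₀ = (9, 11, 27)
w2 = Bw1 = (28, 69, -50)
Ratio: -50/27 = -1.852

μ ≈ -1.852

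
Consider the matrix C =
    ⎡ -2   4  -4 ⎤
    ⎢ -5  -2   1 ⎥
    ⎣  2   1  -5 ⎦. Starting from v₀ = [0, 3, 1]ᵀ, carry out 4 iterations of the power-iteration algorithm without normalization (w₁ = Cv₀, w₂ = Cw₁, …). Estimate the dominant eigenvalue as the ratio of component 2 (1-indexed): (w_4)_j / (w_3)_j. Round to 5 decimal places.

0.60889

w1 = Cv₀ = (8, -5, -2)
w2 = Cw1 = (-28, -32, 21)
w3 = Cw2 = (-156, 225, -193)
w4 = Cw3 = (1984, 137, 878)
Ratio at component: 137 / 225 = 0.60889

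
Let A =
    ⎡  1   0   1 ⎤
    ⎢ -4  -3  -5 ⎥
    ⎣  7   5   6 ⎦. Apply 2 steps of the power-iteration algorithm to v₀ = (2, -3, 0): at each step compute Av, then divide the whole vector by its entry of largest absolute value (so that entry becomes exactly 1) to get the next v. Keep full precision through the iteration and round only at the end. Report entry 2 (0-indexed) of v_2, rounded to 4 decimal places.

Av0 = (2.00000, 1.00000, -1.00000); divide by 2.00000 → v1 = (1.00000, 0.50000, -0.50000)
Av1 = (0.50000, -3.00000, 6.50000); divide by 6.50000 → v2 = (0.07692, -0.46154, 1.00000)
Requested entry of v2: 13/13 = 1.0000

1.0000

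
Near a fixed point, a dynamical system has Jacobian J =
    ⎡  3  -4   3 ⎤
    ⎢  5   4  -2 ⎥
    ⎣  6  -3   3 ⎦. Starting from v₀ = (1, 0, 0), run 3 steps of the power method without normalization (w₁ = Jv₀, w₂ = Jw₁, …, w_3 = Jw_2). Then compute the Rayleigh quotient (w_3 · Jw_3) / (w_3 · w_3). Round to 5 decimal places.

1.67828

w1 = Jv₀ = (3·1 + (-4)·0 + 3·0; 5·1 + 4·0 + (-2)·0; 6·1 + (-3)·0 + 3·0) = (3, 5, 6)
w2 = Jw1 = (3·3 + (-4)·5 + 3·6; 5·3 + 4·5 + (-2)·6; 6·3 + (-3)·5 + 3·6) = (7, 23, 21)
w3 = Jw2 = (-8, 85, 36)
Jw3 = (-256, 228, -195)
w3·Jw3 = (-8)·(-256) + 85·228 + 36·(-195) = 14408; w3·w3 = (-8)·(-8) + 85·85 + 36·36 = 8585
λ ≈ 14408/8585 = 1.67828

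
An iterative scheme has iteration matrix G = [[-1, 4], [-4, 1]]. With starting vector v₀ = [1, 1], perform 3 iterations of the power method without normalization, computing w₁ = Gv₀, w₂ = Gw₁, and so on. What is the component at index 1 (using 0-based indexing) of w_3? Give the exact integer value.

45

w1 = Gv₀ = ((-1)·1 + 4·1; (-4)·1 + 1·1) = (3, -3)
w2 = Gw1 = ((-1)·3 + 4·(-3); (-4)·3 + 1·(-3)) = (-15, -15)
w3 = Gw2 = (-45, 45)
The requested component of w3 is 45.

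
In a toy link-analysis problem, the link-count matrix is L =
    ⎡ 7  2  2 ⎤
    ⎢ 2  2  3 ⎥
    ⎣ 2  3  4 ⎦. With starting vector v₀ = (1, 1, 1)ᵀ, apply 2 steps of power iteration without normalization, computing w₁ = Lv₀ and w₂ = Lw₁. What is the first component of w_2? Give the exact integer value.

w1 = Lv₀ = (7·1 + 2·1 + 2·1; 2·1 + 2·1 + 3·1; 2·1 + 3·1 + 4·1) = (11, 7, 9)
w2 = Lw1 = (7·11 + 2·7 + 2·9; 2·11 + 2·7 + 3·9; 2·11 + 3·7 + 4·9) = (109, 63, 79)
The requested component of w2 is 109.

109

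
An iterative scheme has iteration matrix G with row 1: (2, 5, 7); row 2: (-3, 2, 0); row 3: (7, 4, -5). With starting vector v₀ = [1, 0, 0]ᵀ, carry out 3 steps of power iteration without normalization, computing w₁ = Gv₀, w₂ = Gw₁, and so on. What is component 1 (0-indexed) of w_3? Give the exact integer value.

w1 = Gv₀ = (2·1 + 5·0 + 7·0; (-3)·1 + 2·0 + 0·0; 7·1 + 4·0 + (-5)·0) = (2, -3, 7)
w2 = Gw1 = (2·2 + 5·(-3) + 7·7; (-3)·2 + 2·(-3) + 0·7; 7·2 + 4·(-3) + (-5)·7) = (38, -12, -33)
w3 = Gw2 = (-215, -138, 383)
The requested component of w3 is -138.

-138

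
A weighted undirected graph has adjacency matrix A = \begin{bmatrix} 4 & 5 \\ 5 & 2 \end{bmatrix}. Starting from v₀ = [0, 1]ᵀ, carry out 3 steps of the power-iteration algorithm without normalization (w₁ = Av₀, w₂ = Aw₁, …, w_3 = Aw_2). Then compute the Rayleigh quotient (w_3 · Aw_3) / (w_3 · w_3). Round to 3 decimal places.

w1 = Av₀ = (5, 2)
w2 = Aw1 = (30, 29)
w3 = Aw2 = (265, 208)
Aw3 = (2100, 1741)
w3·Aw3 = 265·2100 + 208·1741 = 918628; w3·w3 = 265·265 + 208·208 = 113489
λ ≈ 918628/113489 = 8.094

8.094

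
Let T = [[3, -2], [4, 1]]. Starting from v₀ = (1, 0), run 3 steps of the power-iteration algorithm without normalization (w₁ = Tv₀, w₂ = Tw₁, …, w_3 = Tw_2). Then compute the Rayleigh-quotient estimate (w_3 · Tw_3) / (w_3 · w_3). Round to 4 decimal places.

1.4206

w1 = Tv₀ = (3·1 + (-2)·0; 4·1 + 1·0) = (3, 4)
w2 = Tw1 = (3·3 + (-2)·4; 4·3 + 1·4) = (1, 16)
w3 = Tw2 = (-29, 20)
Tw3 = (-127, -96)
w3·Tw3 = (-29)·(-127) + 20·(-96) = 1763; w3·w3 = (-29)·(-29) + 20·20 = 1241
λ ≈ 1763/1241 = 1.4206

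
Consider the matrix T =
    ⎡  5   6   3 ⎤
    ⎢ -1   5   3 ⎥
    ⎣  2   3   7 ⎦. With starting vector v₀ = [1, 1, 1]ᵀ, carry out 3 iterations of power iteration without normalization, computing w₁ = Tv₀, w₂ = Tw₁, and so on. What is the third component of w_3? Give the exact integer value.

1398

w1 = Tv₀ = (14, 7, 12)
w2 = Tw1 = (148, 57, 133)
w3 = Tw2 = (1481, 536, 1398)
The requested component of w3 is 1398.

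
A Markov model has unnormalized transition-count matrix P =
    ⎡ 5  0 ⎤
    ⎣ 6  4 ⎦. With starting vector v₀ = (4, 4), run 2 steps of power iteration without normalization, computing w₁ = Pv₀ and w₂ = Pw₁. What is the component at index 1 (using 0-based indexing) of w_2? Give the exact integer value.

280

w1 = Pv₀ = (5·4 + 0·4; 6·4 + 4·4) = (20, 40)
w2 = Pw1 = (5·20 + 0·40; 6·20 + 4·40) = (100, 280)
The requested component of w2 is 280.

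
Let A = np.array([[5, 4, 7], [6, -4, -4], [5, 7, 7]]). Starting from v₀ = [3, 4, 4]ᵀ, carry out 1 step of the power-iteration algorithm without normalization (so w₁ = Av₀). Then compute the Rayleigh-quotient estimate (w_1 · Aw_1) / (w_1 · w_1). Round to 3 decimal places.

10.431

w1 = Av₀ = (59, -14, 71)
Aw1 = (736, 126, 694)
w1·Aw1 = 59·736 + (-14)·126 + 71·694 = 90934; w1·w1 = 59·59 + (-14)·(-14) + 71·71 = 8718
λ ≈ 90934/8718 = 10.431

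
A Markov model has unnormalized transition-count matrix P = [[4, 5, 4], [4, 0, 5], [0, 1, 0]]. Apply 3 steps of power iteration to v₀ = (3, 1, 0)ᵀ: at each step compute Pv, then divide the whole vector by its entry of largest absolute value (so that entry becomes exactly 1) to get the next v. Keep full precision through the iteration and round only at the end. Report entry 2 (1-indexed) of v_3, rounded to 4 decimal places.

0.6249

Pv0 = (17.00000, 12.00000, 1.00000); divide by 17.00000 → v1 = (1.00000, 0.70588, 0.05882)
Pv1 = (7.76471, 4.29412, 0.70588); divide by 7.76471 → v2 = (1.00000, 0.55303, 0.09091)
Pv2 = (7.12879, 4.45455, 0.55303); divide by 7.12879 → v3 = (1.00000, 0.62487, 0.07758)
Requested entry of v3: 588/941 = 0.6249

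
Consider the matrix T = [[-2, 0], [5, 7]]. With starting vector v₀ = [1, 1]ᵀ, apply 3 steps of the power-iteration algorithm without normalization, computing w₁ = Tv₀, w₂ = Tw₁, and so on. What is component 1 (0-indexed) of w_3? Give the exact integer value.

538

w1 = Tv₀ = ((-2)·1 + 0·1; 5·1 + 7·1) = (-2, 12)
w2 = Tw1 = ((-2)·(-2) + 0·12; 5·(-2) + 7·12) = (4, 74)
w3 = Tw2 = (-8, 538)
The requested component of w3 is 538.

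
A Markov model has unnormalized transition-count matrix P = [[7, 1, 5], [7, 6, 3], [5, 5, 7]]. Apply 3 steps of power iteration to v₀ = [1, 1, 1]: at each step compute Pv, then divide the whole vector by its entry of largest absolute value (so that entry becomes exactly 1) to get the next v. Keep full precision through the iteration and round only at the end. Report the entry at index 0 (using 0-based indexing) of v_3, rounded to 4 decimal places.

0.7259

Pv0 = (13.00000, 16.00000, 17.00000); divide by 17.00000 → v1 = (0.76471, 0.94118, 1.00000)
Pv1 = (11.29412, 14.00000, 15.52941); divide by 15.52941 → v2 = (0.72727, 0.90152, 1.00000)
Pv2 = (10.99242, 13.50000, 15.14394); divide by 15.14394 → v3 = (0.72586, 0.89145, 1.00000)
Requested entry of v3: 2902/3998 = 0.7259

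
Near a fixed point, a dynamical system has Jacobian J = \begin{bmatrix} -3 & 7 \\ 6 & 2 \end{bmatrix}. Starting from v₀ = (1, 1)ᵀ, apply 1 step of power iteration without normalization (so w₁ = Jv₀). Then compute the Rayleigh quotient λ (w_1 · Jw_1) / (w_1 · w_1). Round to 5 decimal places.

λ ≈ 6.20000

w1 = Jv₀ = (4, 8)
Jw1 = (44, 40)
w1·Jw1 = 4·44 + 8·40 = 496; w1·w1 = 4·4 + 8·8 = 80
λ ≈ 496/80 = 6.20000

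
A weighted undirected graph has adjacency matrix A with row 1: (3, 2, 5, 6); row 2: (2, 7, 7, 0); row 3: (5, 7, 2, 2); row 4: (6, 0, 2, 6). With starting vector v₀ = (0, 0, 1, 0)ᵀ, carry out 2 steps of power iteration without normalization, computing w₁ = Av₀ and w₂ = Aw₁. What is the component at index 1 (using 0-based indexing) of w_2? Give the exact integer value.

73

w1 = Av₀ = (3·0 + 2·0 + 5·1 + 6·0; 2·0 + 7·0 + 7·1 + 0·0; 5·0 + 7·0 + 2·1 + 2·0; 6·0 + 0·0 + 2·1 + 6·0) = (5, 7, 2, 2)
w2 = Aw1 = (3·5 + 2·7 + 5·2 + 6·2; 2·5 + 7·7 + 7·2 + 0·2; 5·5 + 7·7 + 2·2 + 2·2; 6·5 + 0·7 + 2·2 + 6·2) = (51, 73, 82, 46)
The requested component of w2 is 73.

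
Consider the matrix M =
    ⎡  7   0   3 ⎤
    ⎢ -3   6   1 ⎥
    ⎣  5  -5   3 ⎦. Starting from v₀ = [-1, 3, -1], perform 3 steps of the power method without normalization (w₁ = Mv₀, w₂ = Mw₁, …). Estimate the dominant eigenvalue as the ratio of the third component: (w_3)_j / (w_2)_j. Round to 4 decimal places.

w1 = Mv₀ = (-10, 20, -23)
w2 = Mw1 = (-139, 127, -219)
w3 = Mw2 = (-1630, 960, -1987)
Ratio at component: -1987 / -219 = 9.0731

λ ≈ 9.0731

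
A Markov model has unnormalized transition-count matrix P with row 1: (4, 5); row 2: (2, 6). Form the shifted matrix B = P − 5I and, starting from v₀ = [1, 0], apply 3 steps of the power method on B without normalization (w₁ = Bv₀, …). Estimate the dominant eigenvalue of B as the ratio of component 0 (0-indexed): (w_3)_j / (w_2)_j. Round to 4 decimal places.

μ ≈ -1.0000

B = P − 5I has rows (-1, 5); (2, 1)
w1 = Bv₀ = (-1, 2)
w2 = Bw1 = (11, 0)
w3 = Bw2 = (-11, 22)
Ratio: -11/11 = -1.0000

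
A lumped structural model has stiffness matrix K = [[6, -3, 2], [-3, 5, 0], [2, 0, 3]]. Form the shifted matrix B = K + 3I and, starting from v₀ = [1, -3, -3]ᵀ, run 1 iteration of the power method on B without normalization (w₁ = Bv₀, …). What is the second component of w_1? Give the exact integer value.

-27

B = K + 3I has rows (9, -3, 2); (-3, 8, 0); (2, 0, 6)
w1 = Bv₀ = (9·1 + (-3)·(-3) + 2·(-3); (-3)·1 + 8·(-3) + 0·(-3); 2·1 + 0·(-3) + 6·(-3)) = (12, -27, -16)
Requested component of w1: -27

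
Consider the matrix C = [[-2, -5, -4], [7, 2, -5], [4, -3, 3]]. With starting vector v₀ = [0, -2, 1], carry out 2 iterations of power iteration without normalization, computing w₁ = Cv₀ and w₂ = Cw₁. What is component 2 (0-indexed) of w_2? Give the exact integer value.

78

w1 = Cv₀ = (6, -9, 9)
w2 = Cw1 = (-3, -21, 78)
The requested component of w2 is 78.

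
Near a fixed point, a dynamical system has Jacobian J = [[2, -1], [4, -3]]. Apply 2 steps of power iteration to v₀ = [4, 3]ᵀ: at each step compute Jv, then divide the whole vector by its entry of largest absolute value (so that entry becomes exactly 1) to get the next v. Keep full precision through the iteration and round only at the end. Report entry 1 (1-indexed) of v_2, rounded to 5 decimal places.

1.00000

Jv0 = (5.000000, 7.000000); divide by 7.000000 → v1 = (0.714286, 1.000000)
Jv1 = (0.428571, -0.142857); divide by 0.428571 → v2 = (1.000000, -0.333333)
Requested entry of v2: 3/3 = 1.00000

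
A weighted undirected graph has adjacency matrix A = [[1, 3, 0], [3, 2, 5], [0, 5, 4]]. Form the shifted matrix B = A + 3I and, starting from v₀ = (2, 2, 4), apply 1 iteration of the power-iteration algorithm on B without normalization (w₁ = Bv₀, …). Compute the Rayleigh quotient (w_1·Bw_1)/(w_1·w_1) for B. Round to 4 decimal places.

B = A + 3I has rows (4, 3, 0); (3, 5, 5); (0, 5, 7)
w1 = Bv₀ = (14, 36, 38)
Bw1 = (164, 412, 446)
w1·Bw1 = 34076; w1·w1 = 2936; μ ≈ 34076/2936 = 11.6063

μ ≈ 11.6063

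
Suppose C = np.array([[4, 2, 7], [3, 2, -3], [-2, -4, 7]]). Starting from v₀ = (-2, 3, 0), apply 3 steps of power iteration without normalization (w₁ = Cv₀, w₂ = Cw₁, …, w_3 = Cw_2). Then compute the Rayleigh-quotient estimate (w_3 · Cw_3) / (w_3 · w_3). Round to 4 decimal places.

w1 = Cv₀ = (4·(-2) + 2·3 + 7·0; 3·(-2) + 2·3 + (-3)·0; (-2)·(-2) + (-4)·3 + 7·0) = (-2, 0, -8)
w2 = Cw1 = (4·(-2) + 2·0 + 7·(-8); 3·(-2) + 2·0 + (-3)·(-8); (-2)·(-2) + (-4)·0 + 7·(-8)) = (-64, 18, -52)
w3 = Cw2 = (-584, 0, -308)
Cw3 = (-4492, -828, -988)
w3·Cw3 = (-584)·(-4492) + 0·(-828) + (-308)·(-988) = 2927632; w3·w3 = (-584)·(-584) + 0·0 + (-308)·(-308) = 435920
λ ≈ 2927632/435920 = 6.7160

λ ≈ 6.7160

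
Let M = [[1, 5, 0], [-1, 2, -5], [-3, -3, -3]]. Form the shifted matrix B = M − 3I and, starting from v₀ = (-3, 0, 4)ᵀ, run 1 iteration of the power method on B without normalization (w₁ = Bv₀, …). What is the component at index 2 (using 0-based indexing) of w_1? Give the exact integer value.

B = M − 3I has rows (-2, 5, 0); (-1, -1, -5); (-3, -3, -6)
w1 = Bv₀ = (6, -17, -15)
Requested component of w1: -15

-15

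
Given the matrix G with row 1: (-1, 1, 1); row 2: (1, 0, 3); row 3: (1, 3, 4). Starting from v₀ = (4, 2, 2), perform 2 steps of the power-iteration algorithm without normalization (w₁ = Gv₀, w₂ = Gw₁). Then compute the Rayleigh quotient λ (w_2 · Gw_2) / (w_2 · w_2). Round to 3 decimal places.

w1 = Gv₀ = (0, 10, 18)
w2 = Gw1 = (28, 54, 102)
Gw2 = (128, 334, 598)
w2·Gw2 = 28·128 + 54·334 + 102·598 = 82616; w2·w2 = 28·28 + 54·54 + 102·102 = 14104
λ ≈ 82616/14104 = 5.858

λ ≈ 5.858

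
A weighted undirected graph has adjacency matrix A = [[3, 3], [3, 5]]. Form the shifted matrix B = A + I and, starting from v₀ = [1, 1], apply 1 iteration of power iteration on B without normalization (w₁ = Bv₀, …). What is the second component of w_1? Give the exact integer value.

B = A + I has rows (4, 3); (3, 6)
w1 = Bv₀ = (4·1 + 3·1; 3·1 + 6·1) = (7, 9)
Requested component of w1: 9

9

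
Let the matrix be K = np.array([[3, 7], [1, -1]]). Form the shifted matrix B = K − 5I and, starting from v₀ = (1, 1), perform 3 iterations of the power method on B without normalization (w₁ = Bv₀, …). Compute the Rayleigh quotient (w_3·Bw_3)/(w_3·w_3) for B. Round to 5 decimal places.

μ ≈ -7.32299

B = K − 5I has rows (-2, 7); (1, -6)
w1 = Bv₀ = (5, -5)
w2 = Bw1 = (-45, 35)
w3 = Bw2 = (335, -255)
Bw3 = (-2455, 1865)
w3·Bw3 = -1298000; w3·w3 = 177250; μ ≈ -1298000/177250 = -7.32299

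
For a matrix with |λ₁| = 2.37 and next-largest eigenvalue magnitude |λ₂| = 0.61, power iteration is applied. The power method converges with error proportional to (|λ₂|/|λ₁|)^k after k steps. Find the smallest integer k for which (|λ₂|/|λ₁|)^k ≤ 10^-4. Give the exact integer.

|λ₂/λ₁| = 0.61/2.37 = 0.25738
Need k ≥ ln(10^-4) / ln(0.25738) = -9.2103 / -1.3572 ≈ 6.786
Smallest integer k satisfying the bound: 7

7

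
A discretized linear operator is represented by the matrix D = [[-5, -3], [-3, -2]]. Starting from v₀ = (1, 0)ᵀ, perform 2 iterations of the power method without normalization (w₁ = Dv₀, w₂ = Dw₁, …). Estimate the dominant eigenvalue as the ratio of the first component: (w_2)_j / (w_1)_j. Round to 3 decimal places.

w1 = Dv₀ = ((-5)·1 + (-3)·0; (-3)·1 + (-2)·0) = (-5, -3)
w2 = Dw1 = ((-5)·(-5) + (-3)·(-3); (-3)·(-5) + (-2)·(-3)) = (34, 21)
Ratio at component: 34 / -5 = -6.800

λ ≈ -6.800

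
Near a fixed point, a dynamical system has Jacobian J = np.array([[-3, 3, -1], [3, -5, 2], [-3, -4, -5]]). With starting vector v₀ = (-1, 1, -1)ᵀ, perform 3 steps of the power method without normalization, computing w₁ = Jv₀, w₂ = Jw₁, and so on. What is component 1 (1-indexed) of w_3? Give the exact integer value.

403

w1 = Jv₀ = ((-3)·(-1) + 3·1 + (-1)·(-1); 3·(-1) + (-5)·1 + 2·(-1); (-3)·(-1) + (-4)·1 + (-5)·(-1)) = (7, -10, 4)
w2 = Jw1 = ((-3)·7 + 3·(-10) + (-1)·4; 3·7 + (-5)·(-10) + 2·4; (-3)·7 + (-4)·(-10) + (-5)·4) = (-55, 79, -1)
w3 = Jw2 = (403, -562, -146)
The requested component of w3 is 403.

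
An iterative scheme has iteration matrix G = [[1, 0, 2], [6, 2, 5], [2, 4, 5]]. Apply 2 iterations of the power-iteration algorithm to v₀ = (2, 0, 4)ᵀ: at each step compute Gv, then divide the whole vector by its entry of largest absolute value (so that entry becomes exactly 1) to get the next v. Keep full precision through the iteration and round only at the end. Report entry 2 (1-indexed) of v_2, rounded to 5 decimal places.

0.91045

Gv0 = (10.000000, 32.000000, 24.000000); divide by 32.000000 → v1 = (0.312500, 1.000000, 0.750000)
Gv1 = (1.812500, 7.625000, 8.375000); divide by 8.375000 → v2 = (0.216418, 0.910448, 1.000000)
Requested entry of v2: 244/268 = 0.91045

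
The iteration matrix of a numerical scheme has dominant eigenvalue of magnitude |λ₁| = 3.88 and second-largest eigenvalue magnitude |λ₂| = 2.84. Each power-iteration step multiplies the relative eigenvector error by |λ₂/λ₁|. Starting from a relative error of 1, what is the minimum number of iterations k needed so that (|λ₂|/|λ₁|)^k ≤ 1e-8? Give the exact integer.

60

|λ₂/λ₁| = 2.84/3.88 = 0.73196
Need k ≥ ln(1e-8) / ln(0.73196) = -18.4207 / -0.3120 ≈ 59.035
Smallest integer k satisfying the bound: 60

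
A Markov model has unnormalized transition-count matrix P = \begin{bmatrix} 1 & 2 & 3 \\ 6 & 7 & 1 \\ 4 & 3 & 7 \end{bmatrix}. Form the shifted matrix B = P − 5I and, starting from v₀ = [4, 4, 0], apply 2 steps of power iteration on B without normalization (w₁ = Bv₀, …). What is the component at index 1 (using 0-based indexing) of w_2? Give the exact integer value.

B = P − 5I has rows (-4, 2, 3); (6, 2, 1); (4, 3, 2)
w1 = Bv₀ = ((-4)·4 + 2·4 + 3·0; 6·4 + 2·4 + 1·0; 4·4 + 3·4 + 2·0) = (-8, 32, 28)
w2 = Bw1 = ((-4)·(-8) + 2·32 + 3·28; 6·(-8) + 2·32 + 1·28; 4·(-8) + 3·32 + 2·28) = (180, 44, 120)
Requested component of w2: 44

44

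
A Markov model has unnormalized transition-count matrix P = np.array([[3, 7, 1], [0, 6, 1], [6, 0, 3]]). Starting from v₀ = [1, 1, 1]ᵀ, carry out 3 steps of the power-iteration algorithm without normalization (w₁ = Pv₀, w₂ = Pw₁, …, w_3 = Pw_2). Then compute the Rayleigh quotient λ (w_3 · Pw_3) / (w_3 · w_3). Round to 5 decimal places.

λ ≈ 8.13847

w1 = Pv₀ = (3·1 + 7·1 + 1·1; 0·1 + 6·1 + 1·1; 6·1 + 0·1 + 3·1) = (11, 7, 9)
w2 = Pw1 = (3·11 + 7·7 + 1·9; 0·11 + 6·7 + 1·9; 6·11 + 0·7 + 3·9) = (91, 51, 93)
w3 = Pw2 = (723, 399, 825)
Pw3 = (5787, 3219, 6813)
w3·Pw3 = 723·5787 + 399·3219 + 825·6813 = 11089107; w3·w3 = 723·723 + 399·399 + 825·825 = 1362555
λ ≈ 11089107/1362555 = 8.13847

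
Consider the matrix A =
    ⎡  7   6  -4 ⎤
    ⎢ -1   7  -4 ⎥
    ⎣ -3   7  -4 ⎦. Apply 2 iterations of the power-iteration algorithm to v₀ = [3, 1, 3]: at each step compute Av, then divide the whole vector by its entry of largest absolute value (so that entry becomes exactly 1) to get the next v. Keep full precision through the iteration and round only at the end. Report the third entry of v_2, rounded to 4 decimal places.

-0.3982

Av0 = (15.00000, -8.00000, -14.00000); divide by 15.00000 → v1 = (1.00000, -0.53333, -0.93333)
Av1 = (7.53333, -1.00000, -3.00000); divide by 7.53333 → v2 = (1.00000, -0.13274, -0.39823)
Requested entry of v2: -45/113 = -0.3982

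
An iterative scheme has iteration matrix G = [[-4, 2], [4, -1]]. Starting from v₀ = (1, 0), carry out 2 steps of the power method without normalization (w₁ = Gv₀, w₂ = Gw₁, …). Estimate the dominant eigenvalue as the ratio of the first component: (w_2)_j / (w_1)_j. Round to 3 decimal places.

λ ≈ -6.000

w1 = Gv₀ = (-4, 4)
w2 = Gw1 = (24, -20)
Ratio at component: 24 / -4 = -6.000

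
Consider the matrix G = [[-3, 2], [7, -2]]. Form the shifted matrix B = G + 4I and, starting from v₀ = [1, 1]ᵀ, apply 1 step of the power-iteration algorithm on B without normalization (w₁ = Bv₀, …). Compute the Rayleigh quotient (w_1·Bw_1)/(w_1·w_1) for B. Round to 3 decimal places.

μ ≈ 4.600

B = G + 4I has rows (1, 2); (7, 2)
w1 = Bv₀ = (1·1 + 2·1; 7·1 + 2·1) = (3, 9)
Bw1 = (21, 39)
w1·Bw1 = 414; w1·w1 = 90; μ ≈ 414/90 = 4.600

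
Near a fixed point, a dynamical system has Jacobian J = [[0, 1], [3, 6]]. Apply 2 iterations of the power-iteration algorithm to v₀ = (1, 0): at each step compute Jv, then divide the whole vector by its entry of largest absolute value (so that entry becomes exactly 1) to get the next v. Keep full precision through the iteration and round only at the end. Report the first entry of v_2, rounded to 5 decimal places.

Jv0 = (0.000000, 3.000000); divide by 3.000000 → v1 = (0.000000, 1.000000)
Jv1 = (1.000000, 6.000000); divide by 6.000000 → v2 = (0.166667, 1.000000)
Requested entry of v2: 3/18 = 0.16667

0.16667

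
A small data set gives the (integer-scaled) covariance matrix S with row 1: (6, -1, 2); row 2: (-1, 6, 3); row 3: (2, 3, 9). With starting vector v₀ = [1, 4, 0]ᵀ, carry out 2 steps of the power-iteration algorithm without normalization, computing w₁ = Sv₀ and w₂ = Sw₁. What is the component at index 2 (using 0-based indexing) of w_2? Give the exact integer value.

w1 = Sv₀ = (2, 23, 14)
w2 = Sw1 = (17, 178, 199)
The requested component of w2 is 199.

199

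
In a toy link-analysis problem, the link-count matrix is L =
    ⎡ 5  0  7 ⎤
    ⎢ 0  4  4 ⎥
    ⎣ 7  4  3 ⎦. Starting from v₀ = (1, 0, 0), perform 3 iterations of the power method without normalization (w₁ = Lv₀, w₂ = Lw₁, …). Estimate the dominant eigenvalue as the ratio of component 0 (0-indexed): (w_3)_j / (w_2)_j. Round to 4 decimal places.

w1 = Lv₀ = (5·1 + 0·0 + 7·0; 0·1 + 4·0 + 4·0; 7·1 + 4·0 + 3·0) = (5, 0, 7)
w2 = Lw1 = (5·5 + 0·0 + 7·7; 0·5 + 4·0 + 4·7; 7·5 + 4·0 + 3·7) = (74, 28, 56)
w3 = Lw2 = (762, 336, 798)
Ratio at component: 762 / 74 = 10.2973

10.2973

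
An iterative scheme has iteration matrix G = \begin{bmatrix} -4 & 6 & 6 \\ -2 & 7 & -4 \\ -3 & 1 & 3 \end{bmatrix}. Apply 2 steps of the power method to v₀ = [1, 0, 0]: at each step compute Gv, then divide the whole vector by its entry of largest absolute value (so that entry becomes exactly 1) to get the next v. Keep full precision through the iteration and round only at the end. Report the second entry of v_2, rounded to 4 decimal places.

-0.4286

Gv0 = (-4.00000, -2.00000, -3.00000); divide by -4.00000 → v1 = (1.00000, 0.50000, 0.75000)
Gv1 = (3.50000, -1.50000, -0.25000); divide by 3.50000 → v2 = (1.00000, -0.42857, -0.07143)
Requested entry of v2: 6/-14 = -0.4286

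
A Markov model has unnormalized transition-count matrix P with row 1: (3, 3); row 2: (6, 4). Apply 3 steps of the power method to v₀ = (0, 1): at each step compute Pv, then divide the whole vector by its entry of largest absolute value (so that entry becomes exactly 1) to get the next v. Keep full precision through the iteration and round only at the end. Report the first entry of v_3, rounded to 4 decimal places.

Pv0 = (3.00000, 4.00000); divide by 4.00000 → v1 = (0.75000, 1.00000)
Pv1 = (5.25000, 8.50000); divide by 8.50000 → v2 = (0.61765, 1.00000)
Pv2 = (4.85294, 7.70588); divide by 7.70588 → v3 = (0.62977, 1.00000)
Requested entry of v3: 165/262 = 0.6298

0.6298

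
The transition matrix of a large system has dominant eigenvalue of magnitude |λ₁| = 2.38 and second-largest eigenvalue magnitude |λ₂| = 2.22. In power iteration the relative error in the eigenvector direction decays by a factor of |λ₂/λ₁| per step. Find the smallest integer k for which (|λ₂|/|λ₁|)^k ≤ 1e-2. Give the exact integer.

67

|λ₂/λ₁| = 2.22/2.38 = 0.93277
Need k ≥ ln(1e-2) / ln(0.93277) = -4.6052 / -0.0696 ≈ 66.173
Smallest integer k satisfying the bound: 67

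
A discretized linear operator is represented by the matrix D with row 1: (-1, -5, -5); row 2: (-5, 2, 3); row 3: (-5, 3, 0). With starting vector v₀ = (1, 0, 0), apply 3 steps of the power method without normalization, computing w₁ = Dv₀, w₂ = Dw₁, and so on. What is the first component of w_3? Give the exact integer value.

99

w1 = Dv₀ = ((-1)·1 + (-5)·0 + (-5)·0; (-5)·1 + 2·0 + 3·0; (-5)·1 + 3·0 + 0·0) = (-1, -5, -5)
w2 = Dw1 = ((-1)·(-1) + (-5)·(-5) + (-5)·(-5); (-5)·(-1) + 2·(-5) + 3·(-5); (-5)·(-1) + 3·(-5) + 0·(-5)) = (51, -20, -10)
w3 = Dw2 = (99, -325, -315)
The requested component of w3 is 99.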